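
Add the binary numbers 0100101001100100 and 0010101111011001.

Add column by column from the right: bit + bit + carry-in; write the sum mod 2, carry 1 when the sum is 2 or 3.
carry:  0001011110000000
        0100101001100100
+       0010101111011001
------------------------
       00111011000111101
(the carry out of the leftmost column, 0, becomes the leading bit)
Decimal check:
  0100101001100100 = 16384 + 2048 + 512 + 64 + 32 + 4 = 19044
  0010101111011001 = 8192 + 2048 + 512 + 256 + 128 + 64 + 16 + 8 + 1 = 11225
  19044 + 11225 = 30269, and 00111011000111101 = 16384 + 8192 + 4096 + 1024 + 512 + 32 + 16 + 8 + 4 + 1 = 30269 ✓



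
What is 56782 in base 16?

Using repeated division by 16 (digits 10–15 are A–F):
56782 ÷ 16 = 3548 remainder 14 (E)
3548 ÷ 16 = 221 remainder 12 (C)
221 ÷ 16 = 13 remainder 13 (D)
13 ÷ 16 = 0 remainder 13 (D)
Reading remainders bottom to top: DDCE



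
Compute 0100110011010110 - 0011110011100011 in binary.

Method 1 - Direct subtraction (column by column from the right: bit − bit − borrow-in; if negative, add 2 and borrow 1 from the next column):
borrow: 0111111111000110
        0100110011010110
-       0011110011100011
------------------------
        0000111111110011

Method 2 - Add two's complement:
Two's complement of 0011110011100011: invert → 1100001100011100, add 1 → 1100001100011101
  0100110011010110
+ 1100001100011101
------------------
 10000111111110011  (end carry out of the top bit = 1)
Discarding the end carry: 0000111111110011
Decimal check:
  0100110011010110 = 16384 + 2048 + 1024 + 128 + 64 + 16 + 4 + 2 = 19670
  0011110011100011 = 8192 + 4096 + 2048 + 1024 + 128 + 64 + 32 + 2 + 1 = 15587
  19670 - 15587 = 4083, and 0000111111110011 = 2048 + 1024 + 512 + 256 + 128 + 64 + 32 + 16 + 2 + 1 = 4083 ✓



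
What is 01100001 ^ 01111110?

XOR: 1 when bits differ
  01100001
^ 01111110
----------
  00011111
Decimal: 97 ^ 126 = 31



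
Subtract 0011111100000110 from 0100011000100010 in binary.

Method 1 - Direct subtraction (column by column from the right: bit − bit − borrow-in; if negative, add 2 and borrow 1 from the next column):
borrow: 0111111000111000
        0100011000100010
-       0011111100000110
------------------------
        0000011100011100

Method 2 - Add two's complement:
Two's complement of 0011111100000110: invert → 1100000011111001, add 1 → 1100000011111010
  0100011000100010
+ 1100000011111010
------------------
 10000011100011100  (end carry out of the top bit = 1)
Discarding the end carry: 0000011100011100
Decimal check:
  0100011000100010 = 16384 + 1024 + 512 + 32 + 2 = 17954
  0011111100000110 = 8192 + 4096 + 2048 + 1024 + 512 + 256 + 4 + 2 = 16134
  17954 - 16134 = 1820, and 0000011100011100 = 1024 + 512 + 256 + 16 + 8 + 4 = 1820 ✓



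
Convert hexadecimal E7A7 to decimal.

Expand by place value (powers of 16):
Digit values: E = 14, A = 10
E7A7 = 14 × 16^3 + 7 × 16^2 + 10 × 16^1 + 7 × 16^0
= 14 × 4096 + 7 × 256 + 10 × 16 + 7 × 1
= 57344 + 1792 + 160 + 7
= 59303



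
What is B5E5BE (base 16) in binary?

Convert each hex digit to 4 bits:
  B = 1011
  5 = 0101
  E = 1110
  5 = 0101
  B = 1011
  E = 1110
Concatenate: 101101011110010110111110



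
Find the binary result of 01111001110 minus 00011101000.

Method 1 - Direct subtraction (column by column from the right: bit − bit − borrow-in; if negative, add 2 and borrow 1 from the next column):
borrow: 00111000000
        01111001110
-       00011101000
-------------------
        01011100110

Method 2 - Add two's complement:
Two's complement of 00011101000: invert → 11100010111, add 1 → 11100011000
  01111001110
+ 11100011000
-------------
 101011100110  (end carry out of the top bit = 1)
Discarding the end carry: 01011100110
Decimal check:
  01111001110 = 512 + 256 + 128 + 64 + 8 + 4 + 2 = 974
  00011101000 = 128 + 64 + 32 + 8 = 232
  974 - 232 = 742, and 01011100110 = 512 + 128 + 64 + 32 + 4 + 2 = 742 ✓



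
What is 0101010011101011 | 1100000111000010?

OR: 1 when either bit is 1
  0101010011101011
| 1100000111000010
------------------
  1101010111101011
Decimal: 21739 | 49602 = 54763



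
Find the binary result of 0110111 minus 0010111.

Method 1 - Direct subtraction (column by column from the right: bit − bit − borrow-in; if negative, add 2 and borrow 1 from the next column):
borrow: 0000000
        0110111
-       0010111
---------------
        0100000

Method 2 - Add two's complement:
Two's complement of 0010111: invert → 1101000, add 1 → 1101001
  0110111
+ 1101001
---------
 10100000  (end carry out of the top bit = 1)
Discarding the end carry: 0100000
Decimal check:
  0110111 = 32 + 16 + 4 + 2 + 1 = 55
  0010111 = 16 + 4 + 2 + 1 = 23
  55 - 23 = 32, and 0100000 = 32 ✓



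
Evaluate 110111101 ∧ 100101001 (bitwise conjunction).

AND: 1 only when both bits are 1
  110111101
& 100101001
-----------
  100101001
Decimal: 445 & 297 = 297



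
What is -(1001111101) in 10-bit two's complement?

Original (sign bit 1, negative): 1001111101
Step 1 - Invert all bits: 0110000010
Step 2 - Add 1: 0110000011
Verification: 1001111101 + 0110000011 = 10000000000; discarding the end carry (carry out of the top bit) leaves the 10-bit value 0000000000, as required for x + (-x)



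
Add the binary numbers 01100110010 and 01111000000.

Add column by column from the right: bit + bit + carry-in; write the sum mod 2, carry 1 when the sum is 2 or 3.
carry:  11000000000
        01100110010
+       01111000000
-------------------
       011011110010
(the carry out of the leftmost column, 0, becomes the leading bit)
Decimal check:
  01100110010 = 512 + 256 + 32 + 16 + 2 = 818
  01111000000 = 512 + 256 + 128 + 64 = 960
  818 + 960 = 1778, and 011011110010 = 1024 + 512 + 128 + 64 + 32 + 16 + 2 = 1778 ✓



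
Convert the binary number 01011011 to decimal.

Sum of powers of 2 for each 1-bit:
2^0 + 2^1 + 2^3 + 2^4 + 2^6
= 1 + 2 + 8 + 16 + 64
= 91



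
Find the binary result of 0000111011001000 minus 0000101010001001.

Method 1 - Direct subtraction (column by column from the right: bit − bit − borrow-in; if negative, add 2 and borrow 1 from the next column):
borrow: 0000000001111110
        0000111011001000
-       0000101010001001
------------------------
        0000010000111111

Method 2 - Add two's complement:
Two's complement of 0000101010001001: invert → 1111010101110110, add 1 → 1111010101110111
  0000111011001000
+ 1111010101110111
------------------
 10000010000111111  (end carry out of the top bit = 1)
Discarding the end carry: 0000010000111111
Decimal check:
  0000111011001000 = 2048 + 1024 + 512 + 128 + 64 + 8 = 3784
  0000101010001001 = 2048 + 512 + 128 + 8 + 1 = 2697
  3784 - 2697 = 1087, and 0000010000111111 = 1024 + 32 + 16 + 8 + 4 + 2 + 1 = 1087 ✓



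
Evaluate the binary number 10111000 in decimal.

Sum of powers of 2 for each 1-bit:
2^3 + 2^4 + 2^5 + 2^7
= 8 + 16 + 32 + 128
= 184



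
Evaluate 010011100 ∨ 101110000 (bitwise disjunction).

OR: 1 when either bit is 1
  010011100
| 101110000
-----------
  111111100
Decimal: 156 | 368 = 508



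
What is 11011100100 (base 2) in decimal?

Sum of powers of 2 for each 1-bit:
2^2 + 2^5 + 2^6 + 2^7 + 2^9 + 2^10
= 4 + 32 + 64 + 128 + 512 + 1024
= 1764



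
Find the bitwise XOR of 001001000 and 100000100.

XOR: 1 when bits differ
  001001000
^ 100000100
-----------
  101001100
Decimal: 72 ^ 260 = 332



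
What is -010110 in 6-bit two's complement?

Original: 010110
Step 1 - Invert all bits: 101001
Step 2 - Add 1: 101010
Verification: 010110 + 101010 = 1000000; discarding the end carry (carry out of the top bit) leaves the 6-bit value 000000, as required for x + (-x)



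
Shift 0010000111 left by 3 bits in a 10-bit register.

Original: 0010000111 (decimal 135)
Shift left by 3 positions
Append 3 zeros on the right and drop the 3 high bits that overflow the 10-bit width
Result: 0000111000 (decimal 56)
Equivalent: 135 << 3 = 135 × 2^3 = 1080, truncated to 10 bits = 56



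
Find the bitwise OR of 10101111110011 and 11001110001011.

OR: 1 when either bit is 1
  10101111110011
| 11001110001011
----------------
  11101111111011
Decimal: 11251 | 13195 = 15355



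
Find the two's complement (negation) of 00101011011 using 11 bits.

Original: 00101011011
Step 1 - Invert all bits: 11010100100
Step 2 - Add 1: 11010100101
Verification: 00101011011 + 11010100101 = 100000000000; discarding the end carry (carry out of the top bit) leaves the 11-bit value 00000000000, as required for x + (-x)



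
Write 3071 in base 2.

Using repeated division by 2:
3071 ÷ 2 = 1535 remainder 1
1535 ÷ 2 = 767 remainder 1
767 ÷ 2 = 383 remainder 1
383 ÷ 2 = 191 remainder 1
191 ÷ 2 = 95 remainder 1
95 ÷ 2 = 47 remainder 1
47 ÷ 2 = 23 remainder 1
23 ÷ 2 = 11 remainder 1
11 ÷ 2 = 5 remainder 1
5 ÷ 2 = 2 remainder 1
2 ÷ 2 = 1 remainder 0
1 ÷ 2 = 0 remainder 1
Reading remainders bottom to top: 101111111111



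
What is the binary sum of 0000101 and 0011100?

Add column by column from the right: bit + bit + carry-in; write the sum mod 2, carry 1 when the sum is 2 or 3.
carry:  0111000
        0000101
+       0011100
---------------
       00100001
(the carry out of the leftmost column, 0, becomes the leading bit)
Decimal check:
  0000101 = 4 + 1 = 5
  0011100 = 16 + 8 + 4 = 28
  5 + 28 = 33, and 00100001 = 32 + 1 = 33 ✓



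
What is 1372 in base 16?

Using repeated division by 16 (digits 10–15 are A–F):
1372 ÷ 16 = 85 remainder 12 (C)
85 ÷ 16 = 5 remainder 5
5 ÷ 16 = 0 remainder 5
Reading remainders bottom to top: 55C



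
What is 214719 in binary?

Using repeated division by 2:
214719 ÷ 2 = 107359 remainder 1
107359 ÷ 2 = 53679 remainder 1
53679 ÷ 2 = 26839 remainder 1
26839 ÷ 2 = 13419 remainder 1
13419 ÷ 2 = 6709 remainder 1
6709 ÷ 2 = 3354 remainder 1
3354 ÷ 2 = 1677 remainder 0
1677 ÷ 2 = 838 remainder 1
838 ÷ 2 = 419 remainder 0
419 ÷ 2 = 209 remainder 1
209 ÷ 2 = 104 remainder 1
104 ÷ 2 = 52 remainder 0
52 ÷ 2 = 26 remainder 0
26 ÷ 2 = 13 remainder 0
13 ÷ 2 = 6 remainder 1
6 ÷ 2 = 3 remainder 0
3 ÷ 2 = 1 remainder 1
1 ÷ 2 = 0 remainder 1
Reading remainders bottom to top: 110100011010111111



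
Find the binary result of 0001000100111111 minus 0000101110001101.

Method 1 - Direct subtraction (column by column from the right: bit − bit − borrow-in; if negative, add 2 and borrow 1 from the next column):
borrow: 0001111100000000
        0001000100111111
-       0000101110001101
------------------------
        0000010110110010

Method 2 - Add two's complement:
Two's complement of 0000101110001101: invert → 1111010001110010, add 1 → 1111010001110011
  0001000100111111
+ 1111010001110011
------------------
 10000010110110010  (end carry out of the top bit = 1)
Discarding the end carry: 0000010110110010
Decimal check:
  0001000100111111 = 4096 + 256 + 32 + 16 + 8 + 4 + 2 + 1 = 4415
  0000101110001101 = 2048 + 512 + 256 + 128 + 8 + 4 + 1 = 2957
  4415 - 2957 = 1458, and 0000010110110010 = 1024 + 256 + 128 + 32 + 16 + 2 = 1458 ✓



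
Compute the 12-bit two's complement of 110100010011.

Original (sign bit 1, negative): 110100010011
Step 1 - Invert all bits: 001011101100
Step 2 - Add 1: 001011101101
Verification: 110100010011 + 001011101101 = 1000000000000; discarding the end carry (carry out of the top bit) leaves the 12-bit value 000000000000, as required for x + (-x)



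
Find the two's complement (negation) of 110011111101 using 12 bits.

Original (sign bit 1, negative): 110011111101
Step 1 - Invert all bits: 001100000010
Step 2 - Add 1: 001100000011
Verification: 110011111101 + 001100000011 = 1000000000000; discarding the end carry (carry out of the top bit) leaves the 12-bit value 000000000000, as required for x + (-x)



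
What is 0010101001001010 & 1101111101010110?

AND: 1 only when both bits are 1
  0010101001001010
& 1101111101010110
------------------
  0000101001000010
Decimal: 10826 & 57174 = 2626



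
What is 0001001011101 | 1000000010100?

OR: 1 when either bit is 1
  0001001011101
| 1000000010100
---------------
  1001001011101
Decimal: 605 | 4116 = 4701



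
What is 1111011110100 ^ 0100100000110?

XOR: 1 when bits differ
  1111011110100
^ 0100100000110
---------------
  1011111110010
Decimal: 7924 ^ 2310 = 6130



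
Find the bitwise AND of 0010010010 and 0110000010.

AND: 1 only when both bits are 1
  0010010010
& 0110000010
------------
  0010000010
Decimal: 146 & 386 = 130



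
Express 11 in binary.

Using repeated division by 2:
11 ÷ 2 = 5 remainder 1
5 ÷ 2 = 2 remainder 1
2 ÷ 2 = 1 remainder 0
1 ÷ 2 = 0 remainder 1
Reading remainders bottom to top: 1011



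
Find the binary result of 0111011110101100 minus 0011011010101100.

Method 1 - Direct subtraction (column by column from the right: bit − bit − borrow-in; if negative, add 2 and borrow 1 from the next column):
borrow: 0000000000000000
        0111011110101100
-       0011011010101100
------------------------
        0100000100000000

Method 2 - Add two's complement:
Two's complement of 0011011010101100: invert → 1100100101010011, add 1 → 1100100101010100
  0111011110101100
+ 1100100101010100
------------------
 10100000100000000  (end carry out of the top bit = 1)
Discarding the end carry: 0100000100000000
Decimal check:
  0111011110101100 = 16384 + 8192 + 4096 + 1024 + 512 + 256 + 128 + 32 + 8 + 4 = 30636
  0011011010101100 = 8192 + 4096 + 1024 + 512 + 128 + 32 + 8 + 4 = 13996
  30636 - 13996 = 16640, and 0100000100000000 = 16384 + 256 = 16640 ✓



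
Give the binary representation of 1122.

Using repeated division by 2:
1122 ÷ 2 = 561 remainder 0
561 ÷ 2 = 280 remainder 1
280 ÷ 2 = 140 remainder 0
140 ÷ 2 = 70 remainder 0
70 ÷ 2 = 35 remainder 0
35 ÷ 2 = 17 remainder 1
17 ÷ 2 = 8 remainder 1
8 ÷ 2 = 4 remainder 0
4 ÷ 2 = 2 remainder 0
2 ÷ 2 = 1 remainder 0
1 ÷ 2 = 0 remainder 1
Reading remainders bottom to top: 10001100010



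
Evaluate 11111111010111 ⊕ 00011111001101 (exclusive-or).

XOR: 1 when bits differ
  11111111010111
^ 00011111001101
----------------
  11100000011010
Decimal: 16343 ^ 1997 = 14362



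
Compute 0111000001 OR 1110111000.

OR: 1 when either bit is 1
  0111000001
| 1110111000
------------
  1111111001
Decimal: 449 | 952 = 1017



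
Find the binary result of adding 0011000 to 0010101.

Add column by column from the right: bit + bit + carry-in; write the sum mod 2, carry 1 when the sum is 2 or 3.
carry:  0100000
        0011000
+       0010101
---------------
       00101101
(the carry out of the leftmost column, 0, becomes the leading bit)
Decimal check:
  0011000 = 16 + 8 = 24
  0010101 = 16 + 4 + 1 = 21
  24 + 21 = 45, and 00101101 = 32 + 8 + 4 + 1 = 45 ✓



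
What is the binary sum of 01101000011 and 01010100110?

Add column by column from the right: bit + bit + carry-in; write the sum mod 2, carry 1 when the sum is 2 or 3.
carry:  10000001100
        01101000011
+       01010100110
-------------------
       010111101001
(the carry out of the leftmost column, 0, becomes the leading bit)
Decimal check:
  01101000011 = 512 + 256 + 64 + 2 + 1 = 835
  01010100110 = 512 + 128 + 32 + 4 + 2 = 678
  835 + 678 = 1513, and 010111101001 = 1024 + 256 + 128 + 64 + 32 + 8 + 1 = 1513 ✓



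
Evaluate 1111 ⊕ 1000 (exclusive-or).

XOR: 1 when bits differ
  1111
^ 1000
------
  0111
Decimal: 15 ^ 8 = 7



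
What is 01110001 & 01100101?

AND: 1 only when both bits are 1
  01110001
& 01100101
----------
  01100001
Decimal: 113 & 101 = 97



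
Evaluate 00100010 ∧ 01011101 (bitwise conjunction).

AND: 1 only when both bits are 1
  00100010
& 01011101
----------
  00000000
Decimal: 34 & 93 = 0



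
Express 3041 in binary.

Using repeated division by 2:
3041 ÷ 2 = 1520 remainder 1
1520 ÷ 2 = 760 remainder 0
760 ÷ 2 = 380 remainder 0
380 ÷ 2 = 190 remainder 0
190 ÷ 2 = 95 remainder 0
95 ÷ 2 = 47 remainder 1
47 ÷ 2 = 23 remainder 1
23 ÷ 2 = 11 remainder 1
11 ÷ 2 = 5 remainder 1
5 ÷ 2 = 2 remainder 1
2 ÷ 2 = 1 remainder 0
1 ÷ 2 = 0 remainder 1
Reading remainders bottom to top: 101111100001



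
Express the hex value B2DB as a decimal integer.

Expand by place value (powers of 16):
Digit values: B = 11, D = 13
B2DB = 11 × 16^3 + 2 × 16^2 + 13 × 16^1 + 11 × 16^0
= 11 × 4096 + 2 × 256 + 13 × 16 + 11 × 1
= 45056 + 512 + 208 + 11
= 45787



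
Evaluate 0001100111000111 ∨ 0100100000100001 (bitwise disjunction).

OR: 1 when either bit is 1
  0001100111000111
| 0100100000100001
------------------
  0101100111100111
Decimal: 6599 | 18465 = 23015



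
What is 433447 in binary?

Using repeated division by 2:
433447 ÷ 2 = 216723 remainder 1
216723 ÷ 2 = 108361 remainder 1
108361 ÷ 2 = 54180 remainder 1
54180 ÷ 2 = 27090 remainder 0
27090 ÷ 2 = 13545 remainder 0
13545 ÷ 2 = 6772 remainder 1
6772 ÷ 2 = 3386 remainder 0
3386 ÷ 2 = 1693 remainder 0
1693 ÷ 2 = 846 remainder 1
846 ÷ 2 = 423 remainder 0
423 ÷ 2 = 211 remainder 1
211 ÷ 2 = 105 remainder 1
105 ÷ 2 = 52 remainder 1
52 ÷ 2 = 26 remainder 0
26 ÷ 2 = 13 remainder 0
13 ÷ 2 = 6 remainder 1
6 ÷ 2 = 3 remainder 0
3 ÷ 2 = 1 remainder 1
1 ÷ 2 = 0 remainder 1
Reading remainders bottom to top: 1101001110100100111



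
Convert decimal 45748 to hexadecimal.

Using repeated division by 16 (digits 10–15 are A–F):
45748 ÷ 16 = 2859 remainder 4
2859 ÷ 16 = 178 remainder 11 (B)
178 ÷ 16 = 11 remainder 2
11 ÷ 16 = 0 remainder 11 (B)
Reading remainders bottom to top: B2B4



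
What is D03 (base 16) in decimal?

Expand by place value (powers of 16):
Digit values: D = 13
D03 = 13 × 16^2 + 0 × 16^1 + 3 × 16^0
= 13 × 256 + 0 × 16 + 3 × 1
= 3328 + 0 + 3
= 3331



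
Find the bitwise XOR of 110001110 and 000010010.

XOR: 1 when bits differ
  110001110
^ 000010010
-----------
  110011100
Decimal: 398 ^ 18 = 412



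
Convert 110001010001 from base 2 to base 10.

Sum of powers of 2 for each 1-bit:
2^0 + 2^4 + 2^6 + 2^10 + 2^11
= 1 + 16 + 64 + 1024 + 2048
= 3153



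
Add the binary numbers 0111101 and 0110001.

Add column by column from the right: bit + bit + carry-in; write the sum mod 2, carry 1 when the sum is 2 or 3.
carry:  1100010
        0111101
+       0110001
---------------
       01101110
(the carry out of the leftmost column, 0, becomes the leading bit)
Decimal check:
  0111101 = 32 + 16 + 8 + 4 + 1 = 61
  0110001 = 32 + 16 + 1 = 49
  61 + 49 = 110, and 01101110 = 64 + 32 + 8 + 4 + 2 = 110 ✓



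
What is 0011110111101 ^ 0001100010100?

XOR: 1 when bits differ
  0011110111101
^ 0001100010100
---------------
  0010010101001
Decimal: 1981 ^ 788 = 1193



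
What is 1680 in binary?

Using repeated division by 2:
1680 ÷ 2 = 840 remainder 0
840 ÷ 2 = 420 remainder 0
420 ÷ 2 = 210 remainder 0
210 ÷ 2 = 105 remainder 0
105 ÷ 2 = 52 remainder 1
52 ÷ 2 = 26 remainder 0
26 ÷ 2 = 13 remainder 0
13 ÷ 2 = 6 remainder 1
6 ÷ 2 = 3 remainder 0
3 ÷ 2 = 1 remainder 1
1 ÷ 2 = 0 remainder 1
Reading remainders bottom to top: 11010010000



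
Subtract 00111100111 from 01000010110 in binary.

Method 1 - Direct subtraction (column by column from the right: bit − bit − borrow-in; if negative, add 2 and borrow 1 from the next column):
borrow: 01111011110
        01000010110
-       00111100111
-------------------
        00000101111

Method 2 - Add two's complement:
Two's complement of 00111100111: invert → 11000011000, add 1 → 11000011001
  01000010110
+ 11000011001
-------------
 100000101111  (end carry out of the top bit = 1)
Discarding the end carry: 00000101111
Decimal check:
  01000010110 = 512 + 16 + 4 + 2 = 534
  00111100111 = 256 + 128 + 64 + 32 + 4 + 2 + 1 = 487
  534 - 487 = 47, and 00000101111 = 32 + 8 + 4 + 2 + 1 = 47 ✓



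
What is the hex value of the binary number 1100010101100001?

Group into 4-bit nibbles from right:
  1100 = C
  0101 = 5
  0110 = 6
  0001 = 1
Result: C561



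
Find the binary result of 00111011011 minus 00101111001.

Method 1 - Direct subtraction (column by column from the right: bit − bit − borrow-in; if negative, add 2 and borrow 1 from the next column):
borrow: 00011000000
        00111011011
-       00101111001
-------------------
        00001100010

Method 2 - Add two's complement:
Two's complement of 00101111001: invert → 11010000110, add 1 → 11010000111
  00111011011
+ 11010000111
-------------
 100001100010  (end carry out of the top bit = 1)
Discarding the end carry: 00001100010
Decimal check:
  00111011011 = 256 + 128 + 64 + 16 + 8 + 2 + 1 = 475
  00101111001 = 256 + 64 + 32 + 16 + 8 + 1 = 377
  475 - 377 = 98, and 00001100010 = 64 + 32 + 2 = 98 ✓



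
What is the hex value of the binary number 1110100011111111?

Group into 4-bit nibbles from right:
  1110 = E
  1000 = 8
  1111 = F
  1111 = F
Result: E8FF



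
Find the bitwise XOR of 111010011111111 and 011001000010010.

XOR: 1 when bits differ
  111010011111111
^ 011001000010010
-----------------
  100011011101101
Decimal: 29951 ^ 12818 = 18157



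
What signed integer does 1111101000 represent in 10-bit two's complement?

Binary: 1111101000
Sign bit: 1 (negative)
Invert: 0000010111
Add 1:  0000011000
Magnitude: 0000011000 = 16 + 8 = 24
Value: -24



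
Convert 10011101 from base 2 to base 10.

Sum of powers of 2 for each 1-bit:
2^0 + 2^2 + 2^3 + 2^4 + 2^7
= 1 + 4 + 8 + 16 + 128
= 157



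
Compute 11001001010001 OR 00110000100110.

OR: 1 when either bit is 1
  11001001010001
| 00110000100110
----------------
  11111001110111
Decimal: 12881 | 3110 = 15991



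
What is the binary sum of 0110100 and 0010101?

Add column by column from the right: bit + bit + carry-in; write the sum mod 2, carry 1 when the sum is 2 or 3.
carry:  1101000
        0110100
+       0010101
---------------
       01001001
(the carry out of the leftmost column, 0, becomes the leading bit)
Decimal check:
  0110100 = 32 + 16 + 4 = 52
  0010101 = 16 + 4 + 1 = 21
  52 + 21 = 73, and 01001001 = 64 + 8 + 1 = 73 ✓



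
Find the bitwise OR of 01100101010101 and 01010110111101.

OR: 1 when either bit is 1
  01100101010101
| 01010110111101
----------------
  01110111111101
Decimal: 6485 | 5565 = 7677



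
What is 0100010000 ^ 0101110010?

XOR: 1 when bits differ
  0100010000
^ 0101110010
------------
  0001100010
Decimal: 272 ^ 370 = 98



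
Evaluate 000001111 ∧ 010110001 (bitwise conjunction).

AND: 1 only when both bits are 1
  000001111
& 010110001
-----------
  000000001
Decimal: 15 & 177 = 1



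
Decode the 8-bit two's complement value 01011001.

Binary: 01011001
Sign bit: 0 (non-negative)
Read directly as an unsigned value:
01011001 = 64 + 16 + 8 + 1 = 89
Value: 89



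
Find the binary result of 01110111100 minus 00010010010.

Method 1 - Direct subtraction (column by column from the right: bit − bit − borrow-in; if negative, add 2 and borrow 1 from the next column):
borrow: 00000000100
        01110111100
-       00010010010
-------------------
        01100101010

Method 2 - Add two's complement:
Two's complement of 00010010010: invert → 11101101101, add 1 → 11101101110
  01110111100
+ 11101101110
-------------
 101100101010  (end carry out of the top bit = 1)
Discarding the end carry: 01100101010
Decimal check:
  01110111100 = 512 + 256 + 128 + 32 + 16 + 8 + 4 = 956
  00010010010 = 128 + 16 + 2 = 146
  956 - 146 = 810, and 01100101010 = 512 + 256 + 32 + 8 + 2 = 810 ✓



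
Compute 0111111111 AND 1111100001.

AND: 1 only when both bits are 1
  0111111111
& 1111100001
------------
  0111100001
Decimal: 511 & 993 = 481



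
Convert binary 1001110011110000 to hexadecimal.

Group into 4-bit nibbles from right:
  1001 = 9
  1100 = C
  1111 = F
  0000 = 0
Result: 9CF0



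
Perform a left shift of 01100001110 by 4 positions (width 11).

Original: 01100001110 (decimal 782)
Shift left by 4 positions
Append 4 zeros on the right and drop the 4 high bits that overflow the 11-bit width
Result: 00011100000 (decimal 224)
Equivalent: 782 << 4 = 782 × 2^4 = 12512, truncated to 11 bits = 224



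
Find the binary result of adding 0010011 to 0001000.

Add column by column from the right: bit + bit + carry-in; write the sum mod 2, carry 1 when the sum is 2 or 3.
carry:  0000000
        0010011
+       0001000
---------------
       00011011
(the carry out of the leftmost column, 0, becomes the leading bit)
Decimal check:
  0010011 = 16 + 2 + 1 = 19
  0001000 = 8
  19 + 8 = 27, and 00011011 = 16 + 8 + 2 + 1 = 27 ✓



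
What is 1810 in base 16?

Using repeated division by 16 (digits 10–15 are A–F):
1810 ÷ 16 = 113 remainder 2
113 ÷ 16 = 7 remainder 1
7 ÷ 16 = 0 remainder 7
Reading remainders bottom to top: 712



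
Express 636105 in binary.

Using repeated division by 2:
636105 ÷ 2 = 318052 remainder 1
318052 ÷ 2 = 159026 remainder 0
159026 ÷ 2 = 79513 remainder 0
79513 ÷ 2 = 39756 remainder 1
39756 ÷ 2 = 19878 remainder 0
19878 ÷ 2 = 9939 remainder 0
9939 ÷ 2 = 4969 remainder 1
4969 ÷ 2 = 2484 remainder 1
2484 ÷ 2 = 1242 remainder 0
1242 ÷ 2 = 621 remainder 0
621 ÷ 2 = 310 remainder 1
310 ÷ 2 = 155 remainder 0
155 ÷ 2 = 77 remainder 1
77 ÷ 2 = 38 remainder 1
38 ÷ 2 = 19 remainder 0
19 ÷ 2 = 9 remainder 1
9 ÷ 2 = 4 remainder 1
4 ÷ 2 = 2 remainder 0
2 ÷ 2 = 1 remainder 0
1 ÷ 2 = 0 remainder 1
Reading remainders bottom to top: 10011011010011001001



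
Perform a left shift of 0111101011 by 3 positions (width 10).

Original: 0111101011 (decimal 491)
Shift left by 3 positions
Append 3 zeros on the right and drop the 3 high bits that overflow the 10-bit width
Result: 1101011000 (decimal 856)
Equivalent: 491 << 3 = 491 × 2^3 = 3928, truncated to 10 bits = 856



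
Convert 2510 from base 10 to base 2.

Using repeated division by 2:
2510 ÷ 2 = 1255 remainder 0
1255 ÷ 2 = 627 remainder 1
627 ÷ 2 = 313 remainder 1
313 ÷ 2 = 156 remainder 1
156 ÷ 2 = 78 remainder 0
78 ÷ 2 = 39 remainder 0
39 ÷ 2 = 19 remainder 1
19 ÷ 2 = 9 remainder 1
9 ÷ 2 = 4 remainder 1
4 ÷ 2 = 2 remainder 0
2 ÷ 2 = 1 remainder 0
1 ÷ 2 = 0 remainder 1
Reading remainders bottom to top: 100111001110



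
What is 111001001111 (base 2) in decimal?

Sum of powers of 2 for each 1-bit:
2^0 + 2^1 + 2^2 + 2^3 + 2^6 + 2^9 + 2^10 + 2^11
= 1 + 2 + 4 + 8 + 64 + 512 + 1024 + 2048
= 3663



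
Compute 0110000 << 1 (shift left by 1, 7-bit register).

Original: 0110000 (decimal 48)
Shift left by 1 position
Append 1 zero on the right
Result: 1100000 (decimal 96)
Equivalent: 48 << 1 = 48 × 2^1 = 96



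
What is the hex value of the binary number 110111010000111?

Group into 4-bit nibbles from right:
  0110 = 6
  1110 = E
  1000 = 8
  0111 = 7
Result: 6E87



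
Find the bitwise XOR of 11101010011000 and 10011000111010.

XOR: 1 when bits differ
  11101010011000
^ 10011000111010
----------------
  01110010100010
Decimal: 15000 ^ 9786 = 7330



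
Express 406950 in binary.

Using repeated division by 2:
406950 ÷ 2 = 203475 remainder 0
203475 ÷ 2 = 101737 remainder 1
101737 ÷ 2 = 50868 remainder 1
50868 ÷ 2 = 25434 remainder 0
25434 ÷ 2 = 12717 remainder 0
12717 ÷ 2 = 6358 remainder 1
6358 ÷ 2 = 3179 remainder 0
3179 ÷ 2 = 1589 remainder 1
1589 ÷ 2 = 794 remainder 1
794 ÷ 2 = 397 remainder 0
397 ÷ 2 = 198 remainder 1
198 ÷ 2 = 99 remainder 0
99 ÷ 2 = 49 remainder 1
49 ÷ 2 = 24 remainder 1
24 ÷ 2 = 12 remainder 0
12 ÷ 2 = 6 remainder 0
6 ÷ 2 = 3 remainder 0
3 ÷ 2 = 1 remainder 1
1 ÷ 2 = 0 remainder 1
Reading remainders bottom to top: 1100011010110100110



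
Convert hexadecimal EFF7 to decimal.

Expand by place value (powers of 16):
Digit values: E = 14, F = 15
EFF7 = 14 × 16^3 + 15 × 16^2 + 15 × 16^1 + 7 × 16^0
= 14 × 4096 + 15 × 256 + 15 × 16 + 7 × 1
= 57344 + 3840 + 240 + 7
= 61431



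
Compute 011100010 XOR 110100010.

XOR: 1 when bits differ
  011100010
^ 110100010
-----------
  101000000
Decimal: 226 ^ 418 = 320



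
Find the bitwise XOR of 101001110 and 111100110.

XOR: 1 when bits differ
  101001110
^ 111100110
-----------
  010101000
Decimal: 334 ^ 486 = 168



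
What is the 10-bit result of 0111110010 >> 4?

Original: 0111110010 (decimal 498)
Shift right by 4 positions
Drop the 4 low bits; fill with zeros on the left
Result: 0000011111 (decimal 31)
Equivalent: 498 >> 4 = 498 ÷ 2^4 = 31



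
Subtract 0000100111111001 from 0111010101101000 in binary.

Method 1 - Direct subtraction (column by column from the right: bit − bit − borrow-in; if negative, add 2 and borrow 1 from the next column):
borrow: 0001011111111110
        0111010101101000
-       0000100111111001
------------------------
        0110101101101111

Method 2 - Add two's complement:
Two's complement of 0000100111111001: invert → 1111011000000110, add 1 → 1111011000000111
  0111010101101000
+ 1111011000000111
------------------
 10110101101101111  (end carry out of the top bit = 1)
Discarding the end carry: 0110101101101111
Decimal check:
  0111010101101000 = 16384 + 8192 + 4096 + 1024 + 256 + 64 + 32 + 8 = 30056
  0000100111111001 = 2048 + 256 + 128 + 64 + 32 + 16 + 8 + 1 = 2553
  30056 - 2553 = 27503, and 0110101101101111 = 16384 + 8192 + 2048 + 512 + 256 + 64 + 32 + 8 + 4 + 2 + 1 = 27503 ✓



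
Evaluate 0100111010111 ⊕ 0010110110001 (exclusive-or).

XOR: 1 when bits differ
  0100111010111
^ 0010110110001
---------------
  0110001100110
Decimal: 2519 ^ 1457 = 3174



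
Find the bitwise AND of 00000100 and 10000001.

AND: 1 only when both bits are 1
  00000100
& 10000001
----------
  00000000
Decimal: 4 & 129 = 0



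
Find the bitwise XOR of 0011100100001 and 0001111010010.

XOR: 1 when bits differ
  0011100100001
^ 0001111010010
---------------
  0010011110011
Decimal: 1825 ^ 978 = 1267



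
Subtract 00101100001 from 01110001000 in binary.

Method 1 - Direct subtraction (column by column from the right: bit − bit − borrow-in; if negative, add 2 and borrow 1 from the next column):
borrow: 00011001110
        01110001000
-       00101100001
-------------------
        01000100111

Method 2 - Add two's complement:
Two's complement of 00101100001: invert → 11010011110, add 1 → 11010011111
  01110001000
+ 11010011111
-------------
 101000100111  (end carry out of the top bit = 1)
Discarding the end carry: 01000100111
Decimal check:
  01110001000 = 512 + 256 + 128 + 8 = 904
  00101100001 = 256 + 64 + 32 + 1 = 353
  904 - 353 = 551, and 01000100111 = 512 + 32 + 4 + 2 + 1 = 551 ✓



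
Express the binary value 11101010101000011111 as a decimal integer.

Sum of powers of 2 for each 1-bit:
2^0 + 2^1 + 2^2 + 2^3 + 2^4 + 2^9 + 2^11 + 2^13 + 2^15 + 2^17 + 2^18 + 2^19
= 1 + 2 + 4 + 8 + 16 + 512 + 2048 + 8192 + 32768 + 131072 + 262144 + 524288
= 961055



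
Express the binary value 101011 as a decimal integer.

Sum of powers of 2 for each 1-bit:
2^0 + 2^1 + 2^3 + 2^5
= 1 + 2 + 8 + 32
= 43



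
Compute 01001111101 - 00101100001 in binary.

Method 1 - Direct subtraction (column by column from the right: bit − bit − borrow-in; if negative, add 2 and borrow 1 from the next column):
borrow: 01000000000
        01001111101
-       00101100001
-------------------
        00100011100

Method 2 - Add two's complement:
Two's complement of 00101100001: invert → 11010011110, add 1 → 11010011111
  01001111101
+ 11010011111
-------------
 100100011100  (end carry out of the top bit = 1)
Discarding the end carry: 00100011100
Decimal check:
  01001111101 = 512 + 64 + 32 + 16 + 8 + 4 + 1 = 637
  00101100001 = 256 + 64 + 32 + 1 = 353
  637 - 353 = 284, and 00100011100 = 256 + 16 + 8 + 4 = 284 ✓



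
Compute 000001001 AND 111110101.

AND: 1 only when both bits are 1
  000001001
& 111110101
-----------
  000000001
Decimal: 9 & 501 = 1



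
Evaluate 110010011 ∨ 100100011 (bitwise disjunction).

OR: 1 when either bit is 1
  110010011
| 100100011
-----------
  110110011
Decimal: 403 | 291 = 435



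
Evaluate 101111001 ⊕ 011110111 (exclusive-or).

XOR: 1 when bits differ
  101111001
^ 011110111
-----------
  110001110
Decimal: 377 ^ 247 = 398



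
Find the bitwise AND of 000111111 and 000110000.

AND: 1 only when both bits are 1
  000111111
& 000110000
-----------
  000110000
Decimal: 63 & 48 = 48



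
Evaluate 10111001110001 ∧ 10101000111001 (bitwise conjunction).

AND: 1 only when both bits are 1
  10111001110001
& 10101000111001
----------------
  10101000110001
Decimal: 11889 & 10809 = 10801



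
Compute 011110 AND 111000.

AND: 1 only when both bits are 1
  011110
& 111000
--------
  011000
Decimal: 30 & 56 = 24



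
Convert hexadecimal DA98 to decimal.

Expand by place value (powers of 16):
Digit values: D = 13, A = 10
DA98 = 13 × 16^3 + 10 × 16^2 + 9 × 16^1 + 8 × 16^0
= 13 × 4096 + 10 × 256 + 9 × 16 + 8 × 1
= 53248 + 2560 + 144 + 8
= 55960



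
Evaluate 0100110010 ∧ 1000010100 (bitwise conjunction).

AND: 1 only when both bits are 1
  0100110010
& 1000010100
------------
  0000010000
Decimal: 306 & 532 = 16



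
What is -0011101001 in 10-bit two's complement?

Original: 0011101001
Step 1 - Invert all bits: 1100010110
Step 2 - Add 1: 1100010111
Verification: 0011101001 + 1100010111 = 10000000000; discarding the end carry (carry out of the top bit) leaves the 10-bit value 0000000000, as required for x + (-x)



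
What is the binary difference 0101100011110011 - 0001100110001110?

Method 1 - Direct subtraction (column by column from the right: bit − bit − borrow-in; if negative, add 2 and borrow 1 from the next column):
borrow: 0111111000011000
        0101100011110011
-       0001100110001110
------------------------
        0011111101100101

Method 2 - Add two's complement:
Two's complement of 0001100110001110: invert → 1110011001110001, add 1 → 1110011001110010
  0101100011110011
+ 1110011001110010
------------------
 10011111101100101  (end carry out of the top bit = 1)
Discarding the end carry: 0011111101100101
Decimal check:
  0101100011110011 = 16384 + 4096 + 2048 + 128 + 64 + 32 + 16 + 2 + 1 = 22771
  0001100110001110 = 4096 + 2048 + 256 + 128 + 8 + 4 + 2 = 6542
  22771 - 6542 = 16229, and 0011111101100101 = 8192 + 4096 + 2048 + 1024 + 512 + 256 + 64 + 32 + 4 + 1 = 16229 ✓



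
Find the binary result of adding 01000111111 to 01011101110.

Add column by column from the right: bit + bit + carry-in; write the sum mod 2, carry 1 when the sum is 2 or 3.
carry:  10111111100
        01000111111
+       01011101110
-------------------
       010100101101
(the carry out of the leftmost column, 0, becomes the leading bit)
Decimal check:
  01000111111 = 512 + 32 + 16 + 8 + 4 + 2 + 1 = 575
  01011101110 = 512 + 128 + 64 + 32 + 8 + 4 + 2 = 750
  575 + 750 = 1325, and 010100101101 = 1024 + 256 + 32 + 8 + 4 + 1 = 1325 ✓



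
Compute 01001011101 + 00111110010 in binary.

Add column by column from the right: bit + bit + carry-in; write the sum mod 2, carry 1 when the sum is 2 or 3.
carry:  11111100000
        01001011101
+       00111110010
-------------------
       010001001111
(the carry out of the leftmost column, 0, becomes the leading bit)
Decimal check:
  01001011101 = 512 + 64 + 16 + 8 + 4 + 1 = 605
  00111110010 = 256 + 128 + 64 + 32 + 16 + 2 = 498
  605 + 498 = 1103, and 010001001111 = 1024 + 64 + 8 + 4 + 2 + 1 = 1103 ✓



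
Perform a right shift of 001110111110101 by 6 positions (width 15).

Original: 001110111110101 (decimal 7669)
Shift right by 6 positions
Drop the 6 low bits; fill with zeros on the left
Result: 000000001110111 (decimal 119)
Equivalent: 7669 >> 6 = 7669 ÷ 2^6 = 119



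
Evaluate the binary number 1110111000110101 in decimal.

Sum of powers of 2 for each 1-bit:
2^0 + 2^2 + 2^4 + 2^5 + 2^9 + 2^10 + 2^11 + 2^13 + 2^14 + 2^15
= 1 + 4 + 16 + 32 + 512 + 1024 + 2048 + 8192 + 16384 + 32768
= 60981



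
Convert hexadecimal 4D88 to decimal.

Expand by place value (powers of 16):
Digit values: D = 13
4D88 = 4 × 16^3 + 13 × 16^2 + 8 × 16^1 + 8 × 16^0
= 4 × 4096 + 13 × 256 + 8 × 16 + 8 × 1
= 16384 + 3328 + 128 + 8
= 19848



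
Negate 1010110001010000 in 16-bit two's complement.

Original (sign bit 1, negative): 1010110001010000
Step 1 - Invert all bits: 0101001110101111
Step 2 - Add 1: 0101001110110000
Verification: 1010110001010000 + 0101001110110000 = 10000000000000000; discarding the end carry (carry out of the top bit) leaves the 16-bit value 0000000000000000, as required for x + (-x)



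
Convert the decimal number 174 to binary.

Using repeated division by 2:
174 ÷ 2 = 87 remainder 0
87 ÷ 2 = 43 remainder 1
43 ÷ 2 = 21 remainder 1
21 ÷ 2 = 10 remainder 1
10 ÷ 2 = 5 remainder 0
5 ÷ 2 = 2 remainder 1
2 ÷ 2 = 1 remainder 0
1 ÷ 2 = 0 remainder 1
Reading remainders bottom to top: 10101110



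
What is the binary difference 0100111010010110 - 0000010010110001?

Method 1 - Direct subtraction (column by column from the right: bit − bit − borrow-in; if negative, add 2 and borrow 1 from the next column):
borrow: 0000001111000010
        0100111010010110
-       0000010010110001
------------------------
        0100100111100101

Method 2 - Add two's complement:
Two's complement of 0000010010110001: invert → 1111101101001110, add 1 → 1111101101001111
  0100111010010110
+ 1111101101001111
------------------
 10100100111100101  (end carry out of the top bit = 1)
Discarding the end carry: 0100100111100101
Decimal check:
  0100111010010110 = 16384 + 2048 + 1024 + 512 + 128 + 16 + 4 + 2 = 20118
  0000010010110001 = 1024 + 128 + 32 + 16 + 1 = 1201
  20118 - 1201 = 18917, and 0100100111100101 = 16384 + 2048 + 256 + 128 + 64 + 32 + 4 + 1 = 18917 ✓



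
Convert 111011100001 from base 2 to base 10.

Sum of powers of 2 for each 1-bit:
2^0 + 2^5 + 2^6 + 2^7 + 2^9 + 2^10 + 2^11
= 1 + 32 + 64 + 128 + 512 + 1024 + 2048
= 3809



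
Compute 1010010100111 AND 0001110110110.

AND: 1 only when both bits are 1
  1010010100111
& 0001110110110
---------------
  0000010100110
Decimal: 5287 & 950 = 166



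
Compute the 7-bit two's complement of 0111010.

Original: 0111010
Step 1 - Invert all bits: 1000101
Step 2 - Add 1: 1000110
Verification: 0111010 + 1000110 = 10000000; discarding the end carry (carry out of the top bit) leaves the 7-bit value 0000000, as required for x + (-x)



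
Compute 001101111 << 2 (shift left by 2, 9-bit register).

Original: 001101111 (decimal 111)
Shift left by 2 positions
Append 2 zeros on the right
Result: 110111100 (decimal 444)
Equivalent: 111 << 2 = 111 × 2^2 = 444



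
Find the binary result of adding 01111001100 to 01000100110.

Add column by column from the right: bit + bit + carry-in; write the sum mod 2, carry 1 when the sum is 2 or 3.
carry:  10000011000
        01111001100
+       01000100110
-------------------
       010111110010
(the carry out of the leftmost column, 0, becomes the leading bit)
Decimal check:
  01111001100 = 512 + 256 + 128 + 64 + 8 + 4 = 972
  01000100110 = 512 + 32 + 4 + 2 = 550
  972 + 550 = 1522, and 010111110010 = 1024 + 256 + 128 + 64 + 32 + 16 + 2 = 1522 ✓



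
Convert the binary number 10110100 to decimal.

Sum of powers of 2 for each 1-bit:
2^2 + 2^4 + 2^5 + 2^7
= 4 + 16 + 32 + 128
= 180



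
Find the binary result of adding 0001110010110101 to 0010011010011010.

Add column by column from the right: bit + bit + carry-in; write the sum mod 2, carry 1 when the sum is 2 or 3.
carry:  0111100101100000
        0001110010110101
+       0010011010011010
------------------------
       00100001101001111
(the carry out of the leftmost column, 0, becomes the leading bit)
Decimal check:
  0001110010110101 = 4096 + 2048 + 1024 + 128 + 32 + 16 + 4 + 1 = 7349
  0010011010011010 = 8192 + 1024 + 512 + 128 + 16 + 8 + 2 = 9882
  7349 + 9882 = 17231, and 00100001101001111 = 16384 + 512 + 256 + 64 + 8 + 4 + 2 + 1 = 17231 ✓



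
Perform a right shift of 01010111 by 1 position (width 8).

Original: 01010111 (decimal 87)
Shift right by 1 position
Drop the 1 low bit; fill with zero on the left
Result: 00101011 (decimal 43)
Equivalent: 87 >> 1 = 87 ÷ 2^1 = 43

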